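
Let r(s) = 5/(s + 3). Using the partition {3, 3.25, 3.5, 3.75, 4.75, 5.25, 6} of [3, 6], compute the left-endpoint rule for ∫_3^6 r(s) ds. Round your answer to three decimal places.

Subinterval widths: 0.25, 0.25, 0.25, 1, 0.5, 0.75.
Left endpoints: 3, 3.25, 3.5, 3.75, 4.75, 5.25.
r(3) = 5/6, r(3.25) = 0.8, r(3.5) = 10/13, r(3.75) = 20/27, r(4.75) = 20/31, r(5.25) = 20/33.
Sum = Σ Δs_i · r(s_i).
Sum ≈ 2.119.

2.119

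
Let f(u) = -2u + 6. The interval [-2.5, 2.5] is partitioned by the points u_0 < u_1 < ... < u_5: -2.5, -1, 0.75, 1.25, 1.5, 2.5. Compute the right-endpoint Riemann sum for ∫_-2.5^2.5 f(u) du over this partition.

Subinterval widths: 1.5, 1.75, 0.5, 0.25, 1.
Right endpoints: -1, 0.75, 1.25, 1.5, 2.5.
f(-1) = 8, f(0.75) = 4.5, f(1.25) = 3.5, f(1.5) = 3, f(2.5) = 1.
Sum = Σ Δu_i · f(u_i).
Sum = 23.375.

23.375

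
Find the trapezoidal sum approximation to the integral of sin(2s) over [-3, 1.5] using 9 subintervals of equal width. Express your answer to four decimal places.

0.8924

Δs = (1.5 − (-3))/9 = 0.5.
f(-3) ≈ 0.2794, f(-2.5) ≈ 0.9589, f(-2) ≈ 0.7568, f(-1.5) ≈ -0.1411, f(-1) ≈ -0.9093, f(-0.5) ≈ -0.8415, f(0) ≈ 0.0000, f(0.5) ≈ 0.8415, f(1) ≈ 0.9093, f(1.5) ≈ 0.1411.
T_9 = (Δs/2)·[f(s_0) + 2f(s_1) + ... + 2f(s_{8}) + f(s_9)].
Sum ≈ 0.8924.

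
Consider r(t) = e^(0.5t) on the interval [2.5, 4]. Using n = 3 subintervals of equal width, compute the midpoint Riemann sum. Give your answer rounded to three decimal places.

7.777

Δt = (4 − 2.5)/3 = 0.5.
Midpoints: 2.75, 3.25, 3.75.
r(2.75) ≈ 3.955, r(3.25) ≈ 5.078, r(3.75) ≈ 6.521.
Sum = Δt · [r(2.75) + r(3.25) + r(3.75)].
Sum ≈ 7.777.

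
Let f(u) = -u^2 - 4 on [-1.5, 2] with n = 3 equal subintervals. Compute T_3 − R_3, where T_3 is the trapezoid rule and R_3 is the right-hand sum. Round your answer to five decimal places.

T_3 ≈ -18.5856481.
R_3 ≈ -19.6064815.
T_3 − R_3 ≈ 1.02083.

1.02083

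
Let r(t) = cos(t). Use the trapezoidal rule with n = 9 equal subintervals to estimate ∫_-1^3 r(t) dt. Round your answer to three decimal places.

Δt = (3 − (-1))/9 = 4/9.
r(-1) ≈ 0.540, r(-5/9) ≈ 0.850, r(-1/9) ≈ 0.994, r(1/3) ≈ 0.945, r(7/9) ≈ 0.712, r(11/9) ≈ 0.342, r(5/3) ≈ -0.096, r(19/9) ≈ -0.514, r(23/9) ≈ -0.833, r(3) ≈ -0.990.
T_9 = (Δt/2)·[r(t_0) + 2r(t_1) + ... + 2r(t_{8}) + r(t_9)].
Sum ≈ 0.966.

0.966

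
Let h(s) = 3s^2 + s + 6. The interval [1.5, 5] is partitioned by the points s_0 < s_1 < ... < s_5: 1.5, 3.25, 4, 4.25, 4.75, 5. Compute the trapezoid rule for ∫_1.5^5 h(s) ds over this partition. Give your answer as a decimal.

156.96875

Subinterval widths: 1.75, 0.75, 0.25, 0.5, 0.25.
h(1.5) = 14.25, h(3.25) = 40.9375, h(4) = 58, h(4.25) = 64.4375, h(4.75) = 78.4375, h(5) = 86.
On each subinterval the trapezoid contributes (Δs_i/2)·[h(s_{i-1}) + h(s_i)].
Sum = 156.96875.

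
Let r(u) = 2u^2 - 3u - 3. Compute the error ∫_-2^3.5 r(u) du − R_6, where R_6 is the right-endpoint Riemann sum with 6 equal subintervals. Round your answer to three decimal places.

-1.541

Exact integral: ∫_-2^3.5 r(u) du ≈ 5.04167.
R_6 ≈ 6.58218.
Error ≈ 5.04167 − 6.58218 ≈ -1.541.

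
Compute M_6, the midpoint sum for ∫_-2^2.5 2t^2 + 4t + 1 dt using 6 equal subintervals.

Δt = (2.5 − (-2))/6 = 0.75.
Midpoints: -1.625, -0.875, -0.125, 0.625, 1.375, 2.125.
f(-1.625) = -0.21875, f(-0.875) = -0.96875, f(-0.125) = 0.53125, f(0.625) = 4.28125, f(1.375) = 10.28125, f(2.125) = 18.53125.
Sum = Δt · [f(-1.625) + f(-0.875) + f(-0.125) + ...].
Sum = 24.328125.

24.328125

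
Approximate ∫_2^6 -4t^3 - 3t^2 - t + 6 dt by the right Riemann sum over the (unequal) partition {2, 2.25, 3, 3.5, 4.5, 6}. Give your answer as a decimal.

-2097.875

Subinterval widths: 0.25, 0.75, 0.5, 1, 1.5.
Right endpoints: 2.25, 3, 3.5, 4.5, 6.
f(2.25) = -57, f(3) = -132, f(3.5) = -205.75, f(4.5) = -423.75, f(6) = -972.
Sum = Σ Δt_i · f(t_i).
Sum = -2097.875.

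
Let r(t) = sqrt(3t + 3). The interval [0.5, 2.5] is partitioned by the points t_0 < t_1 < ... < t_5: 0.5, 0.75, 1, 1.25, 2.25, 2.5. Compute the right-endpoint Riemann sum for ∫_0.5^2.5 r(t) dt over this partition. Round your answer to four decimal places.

Subinterval widths: 0.25, 0.25, 0.25, 1, 0.25.
Right endpoints: 0.75, 1, 1.25, 2.25, 2.5.
r(0.75) ≈ 2.2913, r(1) ≈ 2.4495, r(1.25) ≈ 2.5981, r(2.25) ≈ 3.1225, r(2.5) ≈ 3.2404.
Sum = Σ Δt_i · r(t_i).
Sum ≈ 5.7673.

5.7673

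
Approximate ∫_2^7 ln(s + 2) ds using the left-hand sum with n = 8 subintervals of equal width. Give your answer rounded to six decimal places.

8.971913

Δs = (7 − 2)/8 = 0.625.
Left endpoints: 2, 2.625, 3.25, 3.875, 4.5, 5.125, 5.75, 6.375.
f(2) ≈ 1.386294, f(2.625) ≈ 1.531476, f(3.25) ≈ 1.658228, f(3.875) ≈ 1.770706, f(4.5) ≈ 1.871802, f(5.125) ≈ 1.963610, f(5.75) ≈ 2.047693, f(6.375) ≈ 2.125251.
Sum = Δs · [f(2) + f(2.625) + f(3.25) + ...].
Sum ≈ 8.971913.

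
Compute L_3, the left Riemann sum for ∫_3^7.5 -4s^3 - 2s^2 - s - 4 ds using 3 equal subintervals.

Δs = (7.5 − 3)/3 = 1.5.
Left endpoints: 3, 4.5, 6.
f(3) = -133, f(4.5) = -413.5, f(6) = -946.
Sum = Δs · [f(3) + f(4.5) + f(6)].
Sum = -2238.75.

-2238.75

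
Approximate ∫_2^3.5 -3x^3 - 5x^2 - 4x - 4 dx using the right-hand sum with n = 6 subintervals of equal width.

Δx = (3.5 − 2)/6 = 0.25.
Right endpoints: 2.25, 2.5, 2.75, 3, 3.25, 3.5.
f(2.25) = -72.484375, f(2.5) = -92.125, f(2.75) = -115.203125, f(3) = -142, f(3.25) = -172.796875, f(3.5) = -207.875.
Sum = Δx · [f(2.25) + f(2.5) + f(2.75) + ...].
Sum = -200.62109375.

-200.62109375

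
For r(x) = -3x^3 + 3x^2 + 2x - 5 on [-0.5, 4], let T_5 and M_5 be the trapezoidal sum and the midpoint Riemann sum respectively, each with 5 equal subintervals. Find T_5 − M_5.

-11.6184375

T_5 = -142.32375.
M_5 = -130.7053125.
T_5 − M_5 = -11.6184375.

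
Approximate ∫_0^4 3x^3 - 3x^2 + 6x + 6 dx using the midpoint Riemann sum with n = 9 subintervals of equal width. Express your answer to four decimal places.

199.0123

Δx = (4 − 0)/9 = 4/9.
Midpoints: 2/9, 2/3, 10/9, 14/9, 2, 22/9, 26/9, 10/3, 34/9.
f(2/9) = 1754/243, f(2/3) = 86/9, f(10/9) = 3178/243, f(14/9) = 4706/243, f(2) = 30, f(22/9) = 11314/243, f(26/9) = 17162/243, f(10/3) = 934/9, f(34/9) = 35866/243.
Sum = Δx · [f(2/9) + f(2/3) + f(10/9) + ...].
Sum ≈ 199.0123.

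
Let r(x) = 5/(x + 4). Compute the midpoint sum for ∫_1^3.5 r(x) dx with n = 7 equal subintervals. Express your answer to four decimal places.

Δx = (3.5 − 1)/7 = 5/14.
Midpoints: 33/28, 43/28, 53/28, 2.25, 73/28, 83/28, 93/28.
r(33/28) = 28/29, r(43/28) = 28/31, r(53/28) = 28/33, r(2.25) = 0.8, r(73/28) = 28/37, r(83/28) = 28/39, r(93/28) = 28/41.
Sum = Δx · [r(33/28) + r(43/28) + r(53/28) + ...].
Sum ≈ 2.0267.

2.0267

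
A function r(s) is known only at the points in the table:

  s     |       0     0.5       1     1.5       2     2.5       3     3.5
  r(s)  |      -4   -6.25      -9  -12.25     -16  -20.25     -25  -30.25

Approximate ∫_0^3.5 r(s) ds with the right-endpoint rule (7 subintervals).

Δs = 0.5.
Sum = 0.5·[(-6.25) + (-9) + (-12.25) + (-16) + (-20.25) + (-25) + (-30.25)] = -59.5.

-59.5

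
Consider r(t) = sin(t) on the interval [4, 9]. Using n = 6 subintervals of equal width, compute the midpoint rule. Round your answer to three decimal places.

0.265

Δt = (9 − 4)/6 = 5/6.
Midpoints: 53/12, 5.25, 73/12, 83/12, 7.75, 103/12.
r(53/12) ≈ -0.957, r(5.25) ≈ -0.859, r(73/12) ≈ -0.199, r(83/12) ≈ 0.592, r(7.75) ≈ 0.995, r(103/12) ≈ 0.746.
Sum = Δt · [r(53/12) + r(5.25) + r(73/12) + ...].
Sum ≈ 0.265.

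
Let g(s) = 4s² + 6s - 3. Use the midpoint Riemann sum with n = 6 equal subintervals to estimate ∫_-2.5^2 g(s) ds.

Δs = (2 − (-2.5))/6 = 0.75.
Midpoints: -2.125, -1.375, -0.625, 0.125, 0.875, 1.625.
g(-2.125) = 2.3125, g(-1.375) = -3.6875, g(-0.625) = -5.1875, g(0.125) = -2.1875, g(0.875) = 5.3125, g(1.625) = 17.3125.
Sum = Δs · [g(-2.125) + g(-1.375) + g(-0.625) + ...].
Sum = 10.40625.

10.40625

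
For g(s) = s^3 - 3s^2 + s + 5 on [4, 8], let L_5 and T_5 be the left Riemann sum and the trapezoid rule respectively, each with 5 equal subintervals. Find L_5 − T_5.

-123.2

L_5 = 439.2.
T_5 = 562.4.
L_5 − T_5 = -123.2.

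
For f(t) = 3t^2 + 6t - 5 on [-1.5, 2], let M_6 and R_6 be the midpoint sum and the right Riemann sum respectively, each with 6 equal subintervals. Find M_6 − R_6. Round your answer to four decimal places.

-8.5495

M_6 ≈ -1.172743.
R_6 ≈ 7.376736.
M_6 − R_6 ≈ -8.5495.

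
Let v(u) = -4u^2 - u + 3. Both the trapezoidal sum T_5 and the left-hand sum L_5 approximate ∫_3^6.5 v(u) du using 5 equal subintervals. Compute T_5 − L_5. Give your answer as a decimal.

-47.775

T_5 = -337.435.
L_5 = -289.66.
T_5 − L_5 = -47.775.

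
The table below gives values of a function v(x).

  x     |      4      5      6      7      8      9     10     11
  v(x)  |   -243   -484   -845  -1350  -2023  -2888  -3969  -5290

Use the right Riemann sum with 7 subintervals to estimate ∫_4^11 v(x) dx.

Δx = 1.
Sum = 1·[(-484) + (-845) + (-1350) + (-2023) + (-2888) + (-3969) + (-5290)] = -16849.

-16849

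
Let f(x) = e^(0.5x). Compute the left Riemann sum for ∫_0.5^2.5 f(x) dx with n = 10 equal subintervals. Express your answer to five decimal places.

Δx = (2.5 − 0.5)/10 = 0.2.
Left endpoints: 0.5, 0.7, 0.9, 1.1, 1.3, 1.5, 1.7, 1.9, 2.1, 2.3.
f(0.5) ≈ 1.28403, f(0.7) ≈ 1.41907, f(0.9) ≈ 1.56831, f(1.1) ≈ 1.73325, f(1.3) ≈ 1.91554, f(1.5) ≈ 2.11700, f(1.7) ≈ 2.33965, f(1.9) ≈ 2.58571, f(2.1) ≈ 2.85765, f(2.3) ≈ 3.15819.
Sum = Δx · [f(0.5) + f(0.7) + f(0.9) + ...].
Sum ≈ 4.19568.

4.19568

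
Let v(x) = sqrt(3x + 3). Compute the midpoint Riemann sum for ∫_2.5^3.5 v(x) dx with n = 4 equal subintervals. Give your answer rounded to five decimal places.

3.46198

Δx = (3.5 − 2.5)/4 = 0.25.
Midpoints: 2.625, 2.875, 3.125, 3.375.
v(2.625) ≈ 3.29773, v(2.875) ≈ 3.40955, v(3.125) ≈ 3.51781, v(3.375) ≈ 3.62284.
Sum = Δx · [v(2.625) + v(2.875) + v(3.125) + v(3.375)].
Sum ≈ 3.46198.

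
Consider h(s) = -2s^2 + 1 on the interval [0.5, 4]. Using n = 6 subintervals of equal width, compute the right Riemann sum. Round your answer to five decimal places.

Δs = (4 − 0.5)/6 = 7/12.
Right endpoints: 13/12, 5/3, 2.25, 17/6, 41/12, 4.
h(13/12) = -97/72, h(5/3) = -41/9, h(2.25) = -9.125, h(17/6) = -271/18, h(41/12) = -1609/72, h(4) = -31.
Sum = Δs · [h(13/12) + h(5/3) + h(2.25) + ...].
Sum ≈ -48.66782.

-48.66782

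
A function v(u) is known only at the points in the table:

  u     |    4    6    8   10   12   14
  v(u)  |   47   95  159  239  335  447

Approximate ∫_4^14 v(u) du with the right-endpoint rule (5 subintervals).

Δu = 2.
Sum = 2·[95 + 159 + 239 + 335 + 447] = 2550.

2550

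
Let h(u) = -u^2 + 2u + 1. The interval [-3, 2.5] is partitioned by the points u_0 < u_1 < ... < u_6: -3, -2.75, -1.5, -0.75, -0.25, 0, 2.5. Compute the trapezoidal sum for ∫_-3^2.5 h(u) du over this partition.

Subinterval widths: 0.25, 1.25, 0.75, 0.5, 0.25, 2.5.
h(-3) = -14, h(-2.75) = -12.0625, h(-1.5) = -4.25, h(-0.75) = -1.0625, h(-0.25) = 0.4375, h(0) = 1, h(2.5) = -0.25.
On each subinterval the trapezoid contributes (Δu_i/2)·[h(u_{i-1}) + h(u_i)].
Sum = -14.484375.

-14.484375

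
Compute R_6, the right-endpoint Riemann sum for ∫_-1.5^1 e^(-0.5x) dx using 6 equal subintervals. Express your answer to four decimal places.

2.7172

Δx = (1 − (-1.5))/6 = 5/12.
Right endpoints: -13/12, -2/3, -0.25, 1/6, 7/12, 1.
f(-13/12) ≈ 1.7189, f(-2/3) ≈ 1.3956, f(-0.25) ≈ 1.1331, f(1/6) ≈ 0.9200, f(7/12) ≈ 0.7470, f(1) ≈ 0.6065.
Sum = Δx · [f(-13/12) + f(-2/3) + f(-0.25) + ...].
Sum ≈ 2.7172.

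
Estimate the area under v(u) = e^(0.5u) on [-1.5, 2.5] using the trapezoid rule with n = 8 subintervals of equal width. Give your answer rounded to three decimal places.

Δu = (2.5 − (-1.5))/8 = 0.5.
v(-1.5) ≈ 0.472, v(-1) ≈ 0.607, v(-0.5) ≈ 0.779, v(0) ≈ 1.000, v(0.5) ≈ 1.284, v(1) ≈ 1.649, v(1.5) ≈ 2.117, v(2) ≈ 2.718, v(2.5) ≈ 3.490.
T_8 = (Δu/2)·[v(u_0) + 2v(u_1) + ... + 2v(u_{7}) + v(u_8)].
Sum ≈ 6.067.

6.067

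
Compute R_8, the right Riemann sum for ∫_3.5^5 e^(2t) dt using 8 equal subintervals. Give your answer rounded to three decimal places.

Δt = (5 − 3.5)/8 = 0.1875.
Right endpoints: 3.6875, 3.875, 4.0625, 4.25, 4.4375, 4.625, 4.8125, 5.
f(3.6875) ≈ 1595.592, f(3.875) ≈ 2321.572, f(4.0625) ≈ 3377.868, f(4.25) ≈ 4914.769, f(4.4375) ≈ 7150.946, f(4.625) ≈ 10404.566, f(4.8125) ≈ 15138.554, f(5) ≈ 22026.466.
Sum = Δt · [f(3.6875) + f(3.875) + f(4.0625) + ...].
Sum ≈ 12549.437.

12549.437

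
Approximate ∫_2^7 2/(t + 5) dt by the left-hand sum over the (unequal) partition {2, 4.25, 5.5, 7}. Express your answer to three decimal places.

Subinterval widths: 2.25, 1.25, 1.5.
Left endpoints: 2, 4.25, 5.5.
f(2) = 2/7, f(4.25) = 8/37, f(5.5) = 4/21.
Sum = Σ Δt_i · f(t_i).
Sum ≈ 1.199.

1.199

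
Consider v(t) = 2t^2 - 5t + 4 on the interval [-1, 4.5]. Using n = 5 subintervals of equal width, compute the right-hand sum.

Δt = (4.5 − (-1))/5 = 1.1.
Right endpoints: 0.1, 1.2, 2.3, 3.4, 4.5.
v(0.1) = 3.52, v(1.2) = 0.88, v(2.3) = 3.08, v(3.4) = 10.12, v(4.5) = 22.
Sum = Δt · [v(0.1) + v(1.2) + v(2.3) + v(3.4) + v(4.5)].
Sum = 43.56.

43.56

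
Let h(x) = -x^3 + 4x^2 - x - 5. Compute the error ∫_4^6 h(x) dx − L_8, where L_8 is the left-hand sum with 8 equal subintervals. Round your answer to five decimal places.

Exact integral: ∫_4^6 h(x) dx ≈ -77.3333333.
L_8 = -68.3125.
Error ≈ -77.3333333 − (-68.3125) ≈ -9.02083.

-9.02083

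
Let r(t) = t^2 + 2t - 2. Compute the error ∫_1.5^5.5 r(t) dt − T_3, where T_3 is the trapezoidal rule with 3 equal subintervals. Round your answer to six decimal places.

-1.185185

Exact integral: ∫_1.5^5.5 r(t) dt ≈ 74.33333333.
T_3 ≈ 75.51851852.
Error ≈ 74.33333333 − 75.51851852 ≈ -1.185185.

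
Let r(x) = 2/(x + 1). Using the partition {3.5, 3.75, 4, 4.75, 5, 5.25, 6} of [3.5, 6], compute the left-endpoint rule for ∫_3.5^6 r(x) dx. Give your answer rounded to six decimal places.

0.926664

Subinterval widths: 0.25, 0.25, 0.75, 0.25, 0.25, 0.75.
Left endpoints: 3.5, 3.75, 4, 4.75, 5, 5.25.
r(3.5) = 4/9, r(3.75) = 8/19, r(4) = 0.4, r(4.75) = 8/23, r(5) = 1/3, r(5.25) = 0.32.
Sum = Σ Δx_i · r(x_i).
Sum ≈ 0.926664.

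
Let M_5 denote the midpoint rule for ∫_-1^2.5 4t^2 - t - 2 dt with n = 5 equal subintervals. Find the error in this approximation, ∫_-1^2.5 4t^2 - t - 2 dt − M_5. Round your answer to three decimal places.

0.572

Exact integral: ∫_-1^2.5 f(t) dt ≈ 12.54167.
M_5 = 11.97.
Error ≈ 12.54167 − 11.97 ≈ 0.572.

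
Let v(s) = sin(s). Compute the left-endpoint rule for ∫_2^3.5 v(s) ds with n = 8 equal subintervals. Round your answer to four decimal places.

Δs = (3.5 − 2)/8 = 0.1875.
Left endpoints: 2, 2.1875, 2.375, 2.5625, 2.75, 2.9375, 3.125, 3.3125.
v(2) ≈ 0.9093, v(2.1875) ≈ 0.8158, v(2.375) ≈ 0.6937, v(2.5625) ≈ 0.5473, v(2.75) ≈ 0.3817, v(2.9375) ≈ 0.2027, v(3.125) ≈ 0.0166, v(3.3125) ≈ -0.1701.
Sum = Δs · [v(2) + v(2.1875) + v(2.375) + ...].
Sum ≈ 0.6369.

0.6369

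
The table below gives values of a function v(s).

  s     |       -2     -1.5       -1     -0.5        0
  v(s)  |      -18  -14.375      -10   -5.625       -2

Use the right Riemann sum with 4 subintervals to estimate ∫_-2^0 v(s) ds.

Δs = 0.5.
Sum = 0.5·[(-14.375) + (-10) + (-5.625) + (-2)] = -16.

-16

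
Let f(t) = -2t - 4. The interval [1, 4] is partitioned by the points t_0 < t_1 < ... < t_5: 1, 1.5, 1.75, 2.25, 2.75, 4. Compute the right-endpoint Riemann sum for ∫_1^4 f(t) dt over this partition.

-29.375

Subinterval widths: 0.5, 0.25, 0.5, 0.5, 1.25.
Right endpoints: 1.5, 1.75, 2.25, 2.75, 4.
f(1.5) = -7, f(1.75) = -7.5, f(2.25) = -8.5, f(2.75) = -9.5, f(4) = -12.
Sum = Σ Δt_i · f(t_i).
Sum = -29.375.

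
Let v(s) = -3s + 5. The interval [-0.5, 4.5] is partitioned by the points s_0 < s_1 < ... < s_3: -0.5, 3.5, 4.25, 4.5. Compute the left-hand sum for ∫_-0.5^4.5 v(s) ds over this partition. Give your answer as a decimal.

19.9375

Subinterval widths: 4, 0.75, 0.25.
Left endpoints: -0.5, 3.5, 4.25.
v(-0.5) = 6.5, v(3.5) = -5.5, v(4.25) = -7.75.
Sum = Σ Δs_i · v(s_i).
Sum = 19.9375.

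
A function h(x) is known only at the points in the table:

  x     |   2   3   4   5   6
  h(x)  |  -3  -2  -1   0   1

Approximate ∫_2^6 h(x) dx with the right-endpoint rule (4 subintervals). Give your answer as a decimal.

Δx = 1.
Sum = 1·[(-2) + (-1) + 0 + 1] = -2.

-2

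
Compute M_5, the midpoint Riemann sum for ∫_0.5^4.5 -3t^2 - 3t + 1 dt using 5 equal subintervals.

-116.36

Δt = (4.5 − 0.5)/5 = 0.8.
Midpoints: 0.9, 1.7, 2.5, 3.3, 4.1.
f(0.9) = -4.13, f(1.7) = -12.77, f(2.5) = -25.25, f(3.3) = -41.57, f(4.1) = -61.73.
Sum = Δt · [f(0.9) + f(1.7) + f(2.5) + f(3.3) + f(4.1)].
Sum = -116.36.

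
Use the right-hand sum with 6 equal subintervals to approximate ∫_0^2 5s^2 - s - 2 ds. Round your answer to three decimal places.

10.519

Δs = (2 − 0)/6 = 1/3.
Right endpoints: 1/3, 2/3, 1, 4/3, 5/3, 2.
f(1/3) = -16/9, f(2/3) = -4/9, f(1) = 2, f(4/3) = 50/9, f(5/3) = 92/9, f(2) = 16.
Sum = Δs · [f(1/3) + f(2/3) + f(1) + ...].
Sum ≈ 10.519.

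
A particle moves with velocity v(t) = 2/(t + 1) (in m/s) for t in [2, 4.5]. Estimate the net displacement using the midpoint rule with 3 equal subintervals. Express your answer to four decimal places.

1.2078

Δt = (4.5 − 2)/3 = 5/6.
Midpoints: 29/12, 3.25, 49/12.
v(29/12) = 24/41, v(3.25) = 8/17, v(49/12) = 24/61.
Sum = Δt · [v(29/12) + v(3.25) + v(49/12)].
Sum ≈ 1.2078.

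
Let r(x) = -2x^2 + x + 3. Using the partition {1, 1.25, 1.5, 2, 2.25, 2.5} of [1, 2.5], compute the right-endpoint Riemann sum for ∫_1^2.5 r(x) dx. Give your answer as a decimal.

-4.1875

Subinterval widths: 0.25, 0.25, 0.5, 0.25, 0.25.
Right endpoints: 1.25, 1.5, 2, 2.25, 2.5.
r(1.25) = 1.125, r(1.5) = 0, r(2) = -3, r(2.25) = -4.875, r(2.5) = -7.
Sum = Σ Δx_i · r(x_i).
Sum = -4.1875.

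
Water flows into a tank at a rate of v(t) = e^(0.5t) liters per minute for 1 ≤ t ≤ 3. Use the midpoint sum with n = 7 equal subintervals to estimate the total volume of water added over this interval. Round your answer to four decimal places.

5.6611

Δt = (3 − 1)/7 = 2/7.
Midpoints: 8/7, 10/7, 12/7, 2, 16/7, 18/7, 20/7.
v(8/7) ≈ 1.7708, v(10/7) ≈ 2.0427, v(12/7) ≈ 2.3564, v(2) ≈ 2.7183, v(16/7) ≈ 3.1357, v(18/7) ≈ 3.6173, v(20/7) ≈ 4.1727.
Sum = Δt · [v(8/7) + v(10/7) + v(12/7) + ...].
Sum ≈ 5.6611.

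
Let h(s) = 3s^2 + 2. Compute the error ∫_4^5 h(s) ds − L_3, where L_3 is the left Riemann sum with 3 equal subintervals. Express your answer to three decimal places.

Exact integral: ∫_4^5 h(s) ds = 63.
L_3 ≈ 58.55556.
Error ≈ 63 − 58.55556 ≈ 4.444.

4.444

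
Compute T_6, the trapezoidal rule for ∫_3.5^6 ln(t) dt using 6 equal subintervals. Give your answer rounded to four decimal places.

Δt = (6 − 3.5)/6 = 5/12.
f(3.5) ≈ 1.2528, f(47/12) ≈ 1.3652, f(13/3) ≈ 1.4663, f(4.75) ≈ 1.5581, f(31/6) ≈ 1.6422, f(67/12) ≈ 1.7198, f(6) ≈ 1.7918.
T_6 = (Δt/2)·[f(t_0) + 2f(t_1) + ... + 2f(t_{5}) + f(t_6)].
Sum ≈ 3.8642.

3.8642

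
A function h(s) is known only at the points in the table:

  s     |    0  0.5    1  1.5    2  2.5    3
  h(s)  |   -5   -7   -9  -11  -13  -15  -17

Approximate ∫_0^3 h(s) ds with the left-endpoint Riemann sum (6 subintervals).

-30

Δs = 0.5.
Sum = 0.5·[(-5) + (-7) + (-9) + (-11) + (-13) + (-15)] = -30.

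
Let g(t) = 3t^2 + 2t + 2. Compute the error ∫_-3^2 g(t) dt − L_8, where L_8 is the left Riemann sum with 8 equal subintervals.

Exact integral: ∫_-3^2 g(t) dt = 40.
L_8 = 42.5390625.
Error = 40 − 42.5390625 = -2.5390625.

-2.5390625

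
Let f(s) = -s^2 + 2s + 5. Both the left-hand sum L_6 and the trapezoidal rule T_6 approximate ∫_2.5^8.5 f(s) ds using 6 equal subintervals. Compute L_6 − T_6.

27

L_6 = -77.5.
T_6 = -104.5.
L_6 − T_6 = 27.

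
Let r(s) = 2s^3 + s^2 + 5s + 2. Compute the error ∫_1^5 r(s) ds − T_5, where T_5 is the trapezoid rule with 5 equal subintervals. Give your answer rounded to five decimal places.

-8.10667

Exact integral: ∫_1^5 r(s) ds ≈ 421.3333333.
T_5 = 429.44.
Error ≈ 421.3333333 − 429.44 ≈ -8.10667.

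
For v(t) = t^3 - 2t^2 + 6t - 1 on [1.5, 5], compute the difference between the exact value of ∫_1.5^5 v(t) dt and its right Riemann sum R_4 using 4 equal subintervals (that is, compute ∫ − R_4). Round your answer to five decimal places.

-45.95345

Exact integral: ∫_1.5^5 v(t) dt ≈ 138.6510417.
R_4 ≈ 184.6044922.
Error ≈ 138.6510417 − 184.6044922 ≈ -45.95345.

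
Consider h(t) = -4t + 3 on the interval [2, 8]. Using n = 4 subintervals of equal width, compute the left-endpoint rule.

Δt = (8 − 2)/4 = 1.5.
Left endpoints: 2, 3.5, 5, 6.5.
h(2) = -5, h(3.5) = -11, h(5) = -17, h(6.5) = -23.
Sum = Δt · [h(2) + h(3.5) + h(5) + h(6.5)].
Sum = -84.

-84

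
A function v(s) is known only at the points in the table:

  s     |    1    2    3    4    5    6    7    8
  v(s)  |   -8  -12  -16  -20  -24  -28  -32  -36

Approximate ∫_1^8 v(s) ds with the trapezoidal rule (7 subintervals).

-154

Δs = 1.
T_7 = (1/2)·[(-8) + 2·(-12) + 2·(-16) + 2·(-20) + 2·(-24) + 2·(-28) + 2·(-32) + (-36)] = -154.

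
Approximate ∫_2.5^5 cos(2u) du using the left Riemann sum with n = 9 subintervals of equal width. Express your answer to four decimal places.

0.3580

Δu = (5 − 2.5)/9 = 5/18.
Left endpoints: 2.5, 25/9, 55/18, 10/3, 65/18, 35/9, 25/6, 40/9, 85/18.
f(2.5) ≈ 0.2837, f(25/9) ≈ 0.7468, f(55/18) ≈ 0.9852, f(10/3) ≈ 0.9274, f(65/18) ≈ 0.5906, f(35/9) ≈ 0.0761, f(25/6) ≈ -0.4612, f(40/9) ≈ -0.8598, f(85/18) ≈ -0.9998.
Sum = Δu · [f(2.5) + f(25/9) + f(55/18) + ...].
Sum ≈ 0.3580.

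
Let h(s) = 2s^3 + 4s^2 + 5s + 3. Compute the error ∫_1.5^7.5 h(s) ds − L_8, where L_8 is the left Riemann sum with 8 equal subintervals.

Exact integral: ∫_1.5^7.5 h(s) ds = 2290.5.
L_8 = 1901.8125.
Error = 2290.5 − 1901.8125 = 388.6875.

388.6875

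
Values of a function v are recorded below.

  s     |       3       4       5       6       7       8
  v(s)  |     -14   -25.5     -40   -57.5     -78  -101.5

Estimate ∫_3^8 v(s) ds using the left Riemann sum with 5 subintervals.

-215

Δs = 1.
Sum = 1·[(-14) + (-25.5) + (-40) + (-57.5) + (-78)] = -215.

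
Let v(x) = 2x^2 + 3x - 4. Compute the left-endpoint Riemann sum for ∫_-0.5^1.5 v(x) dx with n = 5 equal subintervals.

-4.56

Δx = (1.5 − (-0.5))/5 = 0.4.
Left endpoints: -0.5, -0.1, 0.3, 0.7, 1.1.
v(-0.5) = -5, v(-0.1) = -4.28, v(0.3) = -2.92, v(0.7) = -0.92, v(1.1) = 1.72.
Sum = Δx · [v(-0.5) + v(-0.1) + v(0.3) + v(0.7) + v(1.1)].
Sum = -4.56.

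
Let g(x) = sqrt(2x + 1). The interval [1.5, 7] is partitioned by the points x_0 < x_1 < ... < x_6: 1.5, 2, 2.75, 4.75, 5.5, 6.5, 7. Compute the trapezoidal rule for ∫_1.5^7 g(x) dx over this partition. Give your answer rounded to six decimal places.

Subinterval widths: 0.5, 0.75, 2, 0.75, 1, 0.5.
g(1.5) ≈ 2.000000, g(2) ≈ 2.236068, g(2.75) ≈ 2.549510, g(4.75) ≈ 3.240370, g(5.5) ≈ 3.464102, g(6.5) ≈ 3.741657, g(7) ≈ 3.872983.
On each subinterval the trapezoid contributes (Δx_i/2)·[g(x_{i-1}) + g(x_i)].
Sum ≈ 16.664205.

16.664205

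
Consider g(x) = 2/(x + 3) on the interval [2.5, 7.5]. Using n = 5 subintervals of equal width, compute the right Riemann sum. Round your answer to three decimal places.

1.211

Δx = (7.5 − 2.5)/5 = 1.
Right endpoints: 3.5, 4.5, 5.5, 6.5, 7.5.
g(3.5) = 4/13, g(4.5) = 4/15, g(5.5) = 4/17, g(6.5) = 4/19, g(7.5) = 4/21.
Sum = Δx · [g(3.5) + g(4.5) + g(5.5) + g(6.5) + g(7.5)].
Sum ≈ 1.211.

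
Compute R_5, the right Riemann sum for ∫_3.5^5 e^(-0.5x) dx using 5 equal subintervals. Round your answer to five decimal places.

Δx = (5 − 3.5)/5 = 0.3.
Right endpoints: 3.8, 4.1, 4.4, 4.7, 5.
f(3.8) ≈ 0.14957, f(4.1) ≈ 0.12873, f(4.4) ≈ 0.11080, f(4.7) ≈ 0.09537, f(5) ≈ 0.08208.
Sum = Δx · [f(3.8) + f(4.1) + f(4.4) + f(4.7) + f(5)].
Sum ≈ 0.16997.

0.16997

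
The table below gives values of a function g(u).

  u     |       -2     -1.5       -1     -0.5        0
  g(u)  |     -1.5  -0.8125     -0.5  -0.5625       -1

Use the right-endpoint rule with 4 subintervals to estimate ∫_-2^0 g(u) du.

Δu = 0.5.
Sum = 0.5·[(-0.8125) + (-0.5) + (-0.5625) + (-1)] = -1.4375.

-1.4375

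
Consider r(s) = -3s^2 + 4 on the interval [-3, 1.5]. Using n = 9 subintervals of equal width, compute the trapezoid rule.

-12.9375

Δs = (1.5 − (-3))/9 = 0.5.
r(-3) = -23, r(-2.5) = -14.75, r(-2) = -8, r(-1.5) = -2.75, r(-1) = 1, r(-0.5) = 3.25, r(0) = 4, r(0.5) = 3.25, r(1) = 1, r(1.5) = -2.75.
T_9 = (Δs/2)·[r(s_0) + 2r(s_1) + ... + 2r(s_{8}) + r(s_9)].
Sum = -12.9375.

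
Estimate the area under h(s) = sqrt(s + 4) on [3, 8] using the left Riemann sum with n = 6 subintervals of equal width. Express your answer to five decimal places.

15.02241

Δs = (8 − 3)/6 = 5/6.
Left endpoints: 3, 23/6, 14/3, 5.5, 19/3, 43/6.
h(3) ≈ 2.64575, h(23/6) ≈ 2.79881, h(14/3) ≈ 2.94392, h(5.5) ≈ 3.08221, h(19/3) ≈ 3.21455, h(43/6) ≈ 3.34166.
Sum = Δs · [h(3) + h(23/6) + h(14/3) + ...].
Sum ≈ 15.02241.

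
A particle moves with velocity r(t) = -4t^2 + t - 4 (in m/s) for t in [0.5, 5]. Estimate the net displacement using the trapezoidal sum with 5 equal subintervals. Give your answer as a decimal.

Δt = (5 − 0.5)/5 = 0.9.
r(0.5) = -4.5, r(1.4) = -10.44, r(2.3) = -22.86, r(3.2) = -41.76, r(4.1) = -67.14, r(5) = -99.
T_5 = (Δt/2)·[r(t_0) + 2r(t_1) + ... + 2r(t_{4}) + r(t_5)].
Sum = -174.555.

-174.555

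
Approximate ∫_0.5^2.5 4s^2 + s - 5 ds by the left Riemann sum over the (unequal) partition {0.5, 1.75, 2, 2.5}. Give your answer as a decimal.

4.375

Subinterval widths: 1.25, 0.25, 0.5.
Left endpoints: 0.5, 1.75, 2.
f(0.5) = -3.5, f(1.75) = 9, f(2) = 13.
Sum = Σ Δs_i · f(s_i).
Sum = 4.375.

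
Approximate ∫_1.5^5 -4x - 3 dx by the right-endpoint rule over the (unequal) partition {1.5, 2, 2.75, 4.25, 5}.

Subinterval widths: 0.5, 0.75, 1.5, 0.75.
Right endpoints: 2, 2.75, 4.25, 5.
f(2) = -11, f(2.75) = -14, f(4.25) = -20, f(5) = -23.
Sum = Σ Δx_i · f(x_i).
Sum = -63.25.

-63.25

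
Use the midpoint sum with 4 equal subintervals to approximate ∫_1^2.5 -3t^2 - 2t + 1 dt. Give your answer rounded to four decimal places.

-18.3223

Δt = (2.5 − 1)/4 = 0.375.
Midpoints: 1.1875, 1.5625, 1.9375, 2.3125.
f(1.1875) = -5.60546875, f(1.5625) = -9.44921875, f(1.9375) = -14.13671875, f(2.3125) = -19.66796875.
Sum = Δt · [f(1.1875) + f(1.5625) + f(1.9375) + f(2.3125)].
Sum ≈ -18.3223.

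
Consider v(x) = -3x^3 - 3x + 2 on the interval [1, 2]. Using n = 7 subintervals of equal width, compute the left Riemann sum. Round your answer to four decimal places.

Δx = (2 − 1)/7 = 1/7.
Left endpoints: 1, 8/7, 9/7, 10/7, 11/7, 12/7, 13/7.
v(1) = -4, v(8/7) = -2026/343, v(9/7) = -2824/343, v(10/7) = -3784/343, v(11/7) = -4924/343, v(12/7) = -6262/343, v(13/7) = -7816/343.
Sum = Δx · [v(1) + v(8/7) + v(9/7) + ...].
Sum ≈ -12.0816.

-12.0816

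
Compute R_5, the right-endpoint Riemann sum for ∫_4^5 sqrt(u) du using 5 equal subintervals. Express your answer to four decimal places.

2.1437

Δu = (5 − 4)/5 = 0.2.
Right endpoints: 4.2, 4.4, 4.6, 4.8, 5.
f(4.2) ≈ 2.0494, f(4.4) ≈ 2.0976, f(4.6) ≈ 2.1448, f(4.8) ≈ 2.1909, f(5) ≈ 2.2361.
Sum = Δu · [f(4.2) + f(4.4) + f(4.6) + f(4.8) + f(5)].
Sum ≈ 2.1437.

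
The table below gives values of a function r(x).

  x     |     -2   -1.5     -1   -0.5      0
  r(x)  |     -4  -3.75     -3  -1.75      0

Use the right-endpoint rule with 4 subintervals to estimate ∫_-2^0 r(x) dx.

-4.25

Δx = 0.5.
Sum = 0.5·[(-3.75) + (-3) + (-1.75) + 0] = -4.25.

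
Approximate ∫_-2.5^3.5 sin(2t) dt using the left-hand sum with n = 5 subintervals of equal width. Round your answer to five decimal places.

0.07147

Δt = (3.5 − (-2.5))/5 = 1.2.
Left endpoints: -2.5, -1.3, -0.1, 1.1, 2.3.
f(-2.5) ≈ 0.95892, f(-1.3) ≈ -0.51550, f(-0.1) ≈ -0.19867, f(1.1) ≈ 0.80850, f(2.3) ≈ -0.99369.
Sum = Δt · [f(-2.5) + f(-1.3) + f(-0.1) + f(1.1) + f(2.3)].
Sum ≈ 0.07147.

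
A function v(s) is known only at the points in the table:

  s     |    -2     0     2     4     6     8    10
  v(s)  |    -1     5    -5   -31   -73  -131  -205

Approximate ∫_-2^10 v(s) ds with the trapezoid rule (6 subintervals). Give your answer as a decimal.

-676

Δs = 2.
T_6 = (2/2)·[(-1) + 2·5 + 2·(-5) + 2·(-31) + 2·(-73) + 2·(-131) + (-205)] = -676.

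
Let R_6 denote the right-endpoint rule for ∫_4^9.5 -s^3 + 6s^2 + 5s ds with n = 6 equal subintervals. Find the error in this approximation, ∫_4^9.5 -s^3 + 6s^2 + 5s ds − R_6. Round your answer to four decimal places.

157.8147

Exact integral: ∫_4^9.5 f(s) ds = -199.890625.
R_6 ≈ -357.705295.
Error ≈ -199.890625 − (-357.705295) ≈ 157.8147.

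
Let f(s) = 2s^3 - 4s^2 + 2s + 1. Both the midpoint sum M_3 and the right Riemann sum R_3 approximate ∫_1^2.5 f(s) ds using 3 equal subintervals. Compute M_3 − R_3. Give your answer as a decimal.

M_3 = 6.078125.
R_3 = 9.5.
M_3 − R_3 = -3.421875.

-3.421875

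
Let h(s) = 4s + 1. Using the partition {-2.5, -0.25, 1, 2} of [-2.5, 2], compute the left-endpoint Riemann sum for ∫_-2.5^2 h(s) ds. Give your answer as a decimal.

-15.25

Subinterval widths: 2.25, 1.25, 1.
Left endpoints: -2.5, -0.25, 1.
h(-2.5) = -9, h(-0.25) = 0, h(1) = 5.
Sum = Σ Δs_i · h(s_i).
Sum = -15.25.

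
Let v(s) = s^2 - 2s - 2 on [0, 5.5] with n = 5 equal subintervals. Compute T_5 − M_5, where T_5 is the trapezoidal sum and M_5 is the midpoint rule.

1.66375

T_5 = 15.3175.
M_5 = 13.65375.
T_5 − M_5 = 1.66375.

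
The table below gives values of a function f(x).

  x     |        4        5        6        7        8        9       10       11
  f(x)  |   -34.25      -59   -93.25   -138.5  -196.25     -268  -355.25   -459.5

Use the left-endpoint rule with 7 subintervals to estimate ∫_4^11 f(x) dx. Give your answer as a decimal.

-1144.5

Δx = 1.
Sum = 1·[(-34.25) + (-59) + (-93.25) + (-138.5) + (-196.25) + (-268) + (-355.25)] = -1144.5.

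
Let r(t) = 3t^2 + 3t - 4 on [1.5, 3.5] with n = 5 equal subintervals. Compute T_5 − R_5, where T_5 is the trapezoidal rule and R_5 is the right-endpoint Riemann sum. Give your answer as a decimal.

T_5 = 46.66.
R_5 = 53.86.
T_5 − R_5 = -7.2.

-7.2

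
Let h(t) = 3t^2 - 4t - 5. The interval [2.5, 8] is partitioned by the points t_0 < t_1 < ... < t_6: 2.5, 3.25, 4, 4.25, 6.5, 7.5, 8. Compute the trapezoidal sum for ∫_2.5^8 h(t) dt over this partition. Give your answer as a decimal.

360.0625

Subinterval widths: 0.75, 0.75, 0.25, 2.25, 1, 0.5.
h(2.5) = 3.75, h(3.25) = 13.6875, h(4) = 27, h(4.25) = 32.1875, h(6.5) = 95.75, h(7.5) = 133.75, h(8) = 155.
On each subinterval the trapezoid contributes (Δt_i/2)·[h(t_{i-1}) + h(t_i)].
Sum = 360.0625.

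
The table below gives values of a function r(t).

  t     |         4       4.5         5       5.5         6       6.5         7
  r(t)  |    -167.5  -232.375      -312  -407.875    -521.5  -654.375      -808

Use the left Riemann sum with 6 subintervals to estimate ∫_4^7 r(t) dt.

Δt = 0.5.
Sum = 0.5·[(-167.5) + (-232.375) + (-312) + (-407.875) + (-521.5) + (-654.375)] = -1147.8125.

-1147.8125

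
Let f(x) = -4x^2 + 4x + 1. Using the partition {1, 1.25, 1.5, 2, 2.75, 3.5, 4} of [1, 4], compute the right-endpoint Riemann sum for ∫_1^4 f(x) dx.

-66.75

Subinterval widths: 0.25, 0.25, 0.5, 0.75, 0.75, 0.5.
Right endpoints: 1.25, 1.5, 2, 2.75, 3.5, 4.
f(1.25) = -0.25, f(1.5) = -2, f(2) = -7, f(2.75) = -18.25, f(3.5) = -34, f(4) = -47.
Sum = Σ Δx_i · f(x_i).
Sum = -66.75.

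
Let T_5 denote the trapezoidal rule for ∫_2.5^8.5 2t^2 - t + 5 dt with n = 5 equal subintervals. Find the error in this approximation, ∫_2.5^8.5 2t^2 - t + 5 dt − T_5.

Exact integral: ∫_2.5^8.5 f(t) dt = 396.
T_5 = 398.88.
Error = 396 − 398.88 = -2.88.

-2.88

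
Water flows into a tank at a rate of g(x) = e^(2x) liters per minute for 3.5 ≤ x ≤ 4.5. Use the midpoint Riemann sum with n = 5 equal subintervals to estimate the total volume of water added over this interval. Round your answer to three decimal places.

Δx = (4.5 − 3.5)/5 = 0.2.
Midpoints: 3.6, 3.8, 4, 4.2, 4.4.
g(3.6) ≈ 1339.431, g(3.8) ≈ 1998.196, g(4) ≈ 2980.958, g(4.2) ≈ 4447.067, g(4.4) ≈ 6634.244.
Sum = Δx · [g(3.6) + g(3.8) + g(4) + g(4.2) + g(4.4)].
Sum ≈ 3479.979.

3479.979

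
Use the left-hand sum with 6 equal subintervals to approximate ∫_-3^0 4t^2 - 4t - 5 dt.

51.5

Δt = (0 − (-3))/6 = 0.5.
Left endpoints: -3, -2.5, -2, -1.5, -1, -0.5.
f(-3) = 43, f(-2.5) = 30, f(-2) = 19, f(-1.5) = 10, f(-1) = 3, f(-0.5) = -2.
Sum = Δt · [f(-3) + f(-2.5) + f(-2) + ...].
Sum = 51.5.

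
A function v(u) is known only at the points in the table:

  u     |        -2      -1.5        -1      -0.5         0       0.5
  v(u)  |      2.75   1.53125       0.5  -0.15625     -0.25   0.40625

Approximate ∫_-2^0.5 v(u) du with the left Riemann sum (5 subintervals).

Δu = 0.5.
Sum = 0.5·[2.75 + 1.53125 + 0.5 + (-0.15625) + (-0.25)] = 2.1875.

2.1875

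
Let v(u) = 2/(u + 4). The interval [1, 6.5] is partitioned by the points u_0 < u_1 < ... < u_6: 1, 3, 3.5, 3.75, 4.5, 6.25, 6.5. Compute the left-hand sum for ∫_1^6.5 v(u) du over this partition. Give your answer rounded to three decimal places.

1.664

Subinterval widths: 2, 0.5, 0.25, 0.75, 1.75, 0.25.
Left endpoints: 1, 3, 3.5, 3.75, 4.5, 6.25.
v(1) = 0.4, v(3) = 2/7, v(3.5) = 4/15, v(3.75) = 8/31, v(4.5) = 4/17, v(6.25) = 8/41.
Sum = Σ Δu_i · v(u_i).
Sum ≈ 1.664.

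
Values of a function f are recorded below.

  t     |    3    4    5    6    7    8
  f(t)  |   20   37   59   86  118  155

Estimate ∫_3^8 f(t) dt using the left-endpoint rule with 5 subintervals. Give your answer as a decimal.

Δt = 1.
Sum = 1·[20 + 37 + 59 + 86 + 118] = 320.

320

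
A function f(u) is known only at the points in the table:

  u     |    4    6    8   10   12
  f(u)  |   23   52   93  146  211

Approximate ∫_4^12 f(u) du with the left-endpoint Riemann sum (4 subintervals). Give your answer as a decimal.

Δu = 2.
Sum = 2·[23 + 52 + 93 + 146] = 628.

628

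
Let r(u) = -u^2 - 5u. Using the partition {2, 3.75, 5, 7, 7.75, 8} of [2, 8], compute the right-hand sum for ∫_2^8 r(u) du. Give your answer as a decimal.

Subinterval widths: 1.75, 1.25, 2, 0.75, 0.25.
Right endpoints: 3.75, 5, 7, 7.75, 8.
r(3.75) = -32.8125, r(5) = -50, r(7) = -84, r(7.75) = -98.8125, r(8) = -104.
Sum = Σ Δu_i · r(u_i).
Sum = -388.03125.

-388.03125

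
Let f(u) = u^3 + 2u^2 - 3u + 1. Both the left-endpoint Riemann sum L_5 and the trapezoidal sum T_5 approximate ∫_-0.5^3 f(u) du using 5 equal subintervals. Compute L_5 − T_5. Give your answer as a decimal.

L_5 = 18.3925.
T_5 = 30.33625.
L_5 − T_5 = -11.94375.

-11.94375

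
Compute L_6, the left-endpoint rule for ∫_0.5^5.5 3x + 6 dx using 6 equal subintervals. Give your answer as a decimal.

Δx = (5.5 − 0.5)/6 = 5/6.
Left endpoints: 0.5, 4/3, 13/6, 3, 23/6, 14/3.
f(0.5) = 7.5, f(4/3) = 10, f(13/6) = 12.5, f(3) = 15, f(23/6) = 17.5, f(14/3) = 20.
Sum = Δx · [f(0.5) + f(4/3) + f(13/6) + ...].
Sum = 68.75.

68.75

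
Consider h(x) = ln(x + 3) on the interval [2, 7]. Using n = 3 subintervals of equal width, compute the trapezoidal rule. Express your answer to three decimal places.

Δx = (7 − 2)/3 = 5/3.
h(2) ≈ 1.609, h(11/3) ≈ 1.897, h(16/3) ≈ 2.120, h(7) ≈ 2.303.
T_3 = (Δx/2)·[h(x_0) + 2h(x_1) + 2h(x_2) + h(x_3)].
Sum ≈ 9.956.

9.956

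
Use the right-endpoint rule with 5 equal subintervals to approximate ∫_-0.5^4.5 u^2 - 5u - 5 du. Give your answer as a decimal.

-46.25

Δu = (4.5 − (-0.5))/5 = 1.
Right endpoints: 0.5, 1.5, 2.5, 3.5, 4.5.
f(0.5) = -7.25, f(1.5) = -10.25, f(2.5) = -11.25, f(3.5) = -10.25, f(4.5) = -7.25.
Sum = Δu · [f(0.5) + f(1.5) + f(2.5) + f(3.5) + f(4.5)].
Sum = -46.25.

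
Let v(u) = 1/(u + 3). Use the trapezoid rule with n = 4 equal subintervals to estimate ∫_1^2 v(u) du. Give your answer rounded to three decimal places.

0.223

Δu = (2 − 1)/4 = 0.25.
v(1) = 0.25, v(1.25) = 4/17, v(1.5) = 2/9, v(1.75) = 4/19, v(2) = 0.2.
T_4 = (Δu/2)·[v(u_0) + 2v(u_1) + 2v(u_2) + 2v(u_3) + v(u_4)].
Sum ≈ 0.223.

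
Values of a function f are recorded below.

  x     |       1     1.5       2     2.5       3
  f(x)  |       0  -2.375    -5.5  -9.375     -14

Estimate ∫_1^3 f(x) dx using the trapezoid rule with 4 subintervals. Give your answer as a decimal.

Δx = 0.5.
T_4 = (0.5/2)·[0 + 2·(-2.375) + 2·(-5.5) + 2·(-9.375) + (-14)] = -12.125.

-12.125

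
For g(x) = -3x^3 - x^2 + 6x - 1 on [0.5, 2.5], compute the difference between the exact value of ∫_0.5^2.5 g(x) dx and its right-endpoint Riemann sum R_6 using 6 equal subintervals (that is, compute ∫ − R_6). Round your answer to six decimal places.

Exact integral: ∫_0.5^2.5 g(x) dx ≈ -18.41666667.
R_6 ≈ -25.70370370.
Error ≈ -18.41666667 − (-25.70370370) ≈ 7.287037.

7.287037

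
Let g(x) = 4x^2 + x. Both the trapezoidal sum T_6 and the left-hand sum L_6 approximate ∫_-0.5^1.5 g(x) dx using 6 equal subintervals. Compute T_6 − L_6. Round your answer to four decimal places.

1.6667

T_6 ≈ 5.814815.
L_6 ≈ 4.148148.
T_6 − L_6 ≈ 1.6667.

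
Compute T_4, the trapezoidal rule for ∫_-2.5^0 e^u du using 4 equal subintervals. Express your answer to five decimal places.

Δu = (0 − (-2.5))/4 = 0.625.
f(-2.5) ≈ 0.08208, f(-1.875) ≈ 0.15335, f(-1.25) ≈ 0.28650, f(-0.625) ≈ 0.53526, f(0) ≈ 1.00000.
T_4 = (Δu/2)·[f(u_0) + 2f(u_1) + 2f(u_2) + 2f(u_3) + f(u_4)].
Sum ≈ 0.94760.

0.94760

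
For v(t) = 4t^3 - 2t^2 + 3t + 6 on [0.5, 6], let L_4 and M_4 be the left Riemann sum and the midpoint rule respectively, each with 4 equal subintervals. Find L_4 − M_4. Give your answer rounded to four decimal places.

L_4 = 746.92578125.
M_4 ≈ 1206.583984.
L_4 − M_4 ≈ -459.6582.

-459.6582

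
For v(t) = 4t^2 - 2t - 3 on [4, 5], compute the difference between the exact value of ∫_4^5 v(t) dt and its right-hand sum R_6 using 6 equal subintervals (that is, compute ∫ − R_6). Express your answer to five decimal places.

Exact integral: ∫_4^5 v(t) dt ≈ 69.3333333.
R_6 ≈ 72.1851852.
Error ≈ 69.3333333 − 72.1851852 ≈ -2.85185.

-2.85185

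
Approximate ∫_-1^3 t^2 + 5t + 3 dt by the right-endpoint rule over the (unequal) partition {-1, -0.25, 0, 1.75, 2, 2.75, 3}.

57.265625

Subinterval widths: 0.75, 0.25, 1.75, 0.25, 0.75, 0.25.
Right endpoints: -0.25, 0, 1.75, 2, 2.75, 3.
f(-0.25) = 1.8125, f(0) = 3, f(1.75) = 14.8125, f(2) = 17, f(2.75) = 24.3125, f(3) = 27.
Sum = Σ Δt_i · f(t_i).
Sum = 57.265625.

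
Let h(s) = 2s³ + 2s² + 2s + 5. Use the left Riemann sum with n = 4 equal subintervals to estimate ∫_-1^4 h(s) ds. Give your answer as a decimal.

Δs = (4 − (-1))/4 = 1.25.
Left endpoints: -1, 0.25, 1.5, 2.75.
h(-1) = 3, h(0.25) = 5.65625, h(1.5) = 19.25, h(2.75) = 67.21875.
Sum = Δs · [h(-1) + h(0.25) + h(1.5) + h(2.75)].
Sum = 118.90625.

118.90625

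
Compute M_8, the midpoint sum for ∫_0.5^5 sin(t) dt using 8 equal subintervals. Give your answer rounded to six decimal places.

Δt = (5 − 0.5)/8 = 0.5625.
Midpoints: 0.78125, 1.34375, 1.90625, 2.46875, 3.03125, 3.59375, 4.15625, 4.71875.
f(0.78125) ≈ 0.704168, f(1.34375) ≈ 0.974336, f(1.90625) ≈ 0.944261, f(2.46875) ≈ 0.623212, f(3.03125) ≈ 0.110119, f(3.59375) ≈ -0.436907, f(4.15625) ≈ -0.849300, f(4.71875) ≈ -0.999980.
Sum = Δt · [f(0.78125) + f(1.34375) + f(1.90625) + ...].
Sum ≈ 0.601823.

0.601823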